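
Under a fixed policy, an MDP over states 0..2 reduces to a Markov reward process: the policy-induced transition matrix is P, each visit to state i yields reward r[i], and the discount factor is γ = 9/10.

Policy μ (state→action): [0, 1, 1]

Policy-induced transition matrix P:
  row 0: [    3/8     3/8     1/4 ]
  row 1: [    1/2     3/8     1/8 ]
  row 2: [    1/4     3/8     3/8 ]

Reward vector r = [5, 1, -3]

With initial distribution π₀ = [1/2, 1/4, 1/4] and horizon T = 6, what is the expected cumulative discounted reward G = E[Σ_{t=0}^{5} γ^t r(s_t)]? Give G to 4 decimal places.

G = 7.9100

t=0: π = [0.5000, 0.2500, 0.2500], E[r] = 2.0000, γ^t·E[r] = 2.000000, running G = 2.000000
t=1: π = [0.3750, 0.3750, 0.2500], E[r] = 1.5000, γ^t·E[r] = 1.350000, running G = 3.350000
t=2: π = [0.3906, 0.3750, 0.2344], E[r] = 1.6250, γ^t·E[r] = 1.316250, running G = 4.666250
t=3: π = [0.3926, 0.3750, 0.2324], E[r] = 1.6406, γ^t·E[r] = 1.196016, running G = 5.862266
t=4: π = [0.3928, 0.3750, 0.2322], E[r] = 1.6426, γ^t·E[r] = 1.077696, running G = 6.939961
t=5: π = [0.3929, 0.3750, 0.2321], E[r] = 1.6428, γ^t·E[r] = 0.970070, running G = 7.910031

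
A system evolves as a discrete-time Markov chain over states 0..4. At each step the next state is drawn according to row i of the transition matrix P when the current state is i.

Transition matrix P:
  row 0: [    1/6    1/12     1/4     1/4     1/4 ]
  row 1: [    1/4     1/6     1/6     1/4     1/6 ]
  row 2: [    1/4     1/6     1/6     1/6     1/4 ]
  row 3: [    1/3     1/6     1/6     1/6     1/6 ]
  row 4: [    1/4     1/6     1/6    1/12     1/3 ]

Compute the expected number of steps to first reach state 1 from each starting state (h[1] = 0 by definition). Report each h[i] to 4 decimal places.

h = [7.3607, 0.0000, 6.8318, 6.8762, 6.8277]

First-step conditioning: h[1] = 0; for i ≠ 1, h[i] = 1 + Σ_k P[i][k]·h[k].
  h[0] = 1 + 1/6·h[0] + 1/4·h[2] + 1/4·h[3] + 1/4·h[4]
  h[2] = 1 + 1/4·h[0] + 1/6·h[2] + 1/6·h[3] + 1/4·h[4]
  h[3] = 1 + 1/3·h[0] + 1/6·h[2] + 1/6·h[3] + 1/6·h[4]
  h[4] = 1 + 1/4·h[0] + 1/6·h[2] + 1/12·h[3] + 1/3·h[4]
Solving the 4×4 linear system over states ≠ 1 gives exactly h = [5469/743, 0, 5076/743, 5109/743, 5073/743] (h[1] = 0 is the target).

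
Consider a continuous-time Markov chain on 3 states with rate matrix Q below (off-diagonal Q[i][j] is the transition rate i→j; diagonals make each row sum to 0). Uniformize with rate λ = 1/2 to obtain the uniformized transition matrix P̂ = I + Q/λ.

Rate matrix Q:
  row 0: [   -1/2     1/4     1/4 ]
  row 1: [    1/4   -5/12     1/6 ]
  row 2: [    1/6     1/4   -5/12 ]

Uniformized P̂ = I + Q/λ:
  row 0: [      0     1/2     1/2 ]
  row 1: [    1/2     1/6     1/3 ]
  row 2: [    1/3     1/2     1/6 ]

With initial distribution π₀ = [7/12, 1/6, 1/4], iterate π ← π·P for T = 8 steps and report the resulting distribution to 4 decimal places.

π = [0.2970, 0.3750, 0.3280]

t=0: π = [0.5833, 0.1667, 0.2500]
t=1: π = [0.1667, 0.4444, 0.3889]
t=2: π = [0.3519, 0.3519, 0.2963]
t=3: π = [0.2747, 0.3827, 0.3426]
t=4: π = [0.3056, 0.3724, 0.3220]
t=5: π = [0.2936, 0.3759, 0.3306]
t=6: π = [0.2981, 0.3747, 0.3272]
t=7: π = [0.2964, 0.3751, 0.3285]
t=8: π = [0.2970, 0.3750, 0.3280]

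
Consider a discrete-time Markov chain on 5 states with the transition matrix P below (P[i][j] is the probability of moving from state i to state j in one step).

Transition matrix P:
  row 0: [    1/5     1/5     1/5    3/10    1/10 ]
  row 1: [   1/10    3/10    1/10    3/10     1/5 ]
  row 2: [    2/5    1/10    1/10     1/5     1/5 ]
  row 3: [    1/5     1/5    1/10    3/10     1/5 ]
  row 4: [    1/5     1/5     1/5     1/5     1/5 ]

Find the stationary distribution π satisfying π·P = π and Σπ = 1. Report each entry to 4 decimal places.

π = [0.2070, 0.2068, 0.1386, 0.2682, 0.1793]

Balance equations π_j = Σ_i π_i·P[i][j]:
  π_0 = 1/5·π_0 + 1/10·π_1 + 2/5·π_2 + 1/5·π_3 + 1/5·π_4
  π_1 = 1/5·π_0 + 3/10·π_1 + 1/10·π_2 + 1/5·π_3 + 1/5·π_4
  π_2 = 1/5·π_0 + 1/10·π_1 + 1/10·π_2 + 1/10·π_3 + 1/5·π_4
  π_3 = 3/10·π_0 + 3/10·π_1 + 1/5·π_2 + 3/10·π_3 + 1/5·π_4
  normalize: π_0 + π_1 + π_2 + π_3 + π_4 = 1
Solving the linear system gives exactly π = [1828/8829, 1826/8829, 136/981, 2368/8829, 1583/8829].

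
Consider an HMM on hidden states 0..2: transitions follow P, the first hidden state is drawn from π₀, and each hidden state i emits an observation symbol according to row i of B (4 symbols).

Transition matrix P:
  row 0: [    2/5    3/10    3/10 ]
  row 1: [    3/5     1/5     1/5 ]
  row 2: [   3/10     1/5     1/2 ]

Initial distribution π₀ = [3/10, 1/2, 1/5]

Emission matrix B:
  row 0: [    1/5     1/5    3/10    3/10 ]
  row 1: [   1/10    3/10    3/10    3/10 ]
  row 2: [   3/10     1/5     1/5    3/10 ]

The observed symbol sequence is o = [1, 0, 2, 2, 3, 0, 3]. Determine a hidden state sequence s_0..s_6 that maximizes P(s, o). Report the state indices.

path = [1, 0, 1, 0, 2, 2, 2]

t=0: δ = [6.000e-02, 1.500e-01, 4.000e-02]  (obs o_0=1)
t=1: δ = [1.800e-02, 3.000e-03, 9.000e-03]  ψ = [1, 1, 1]  (obs o_1=0)
t=2: δ = [2.160e-03, 1.620e-03, 1.080e-03]  ψ = [0, 0, 0]  (obs o_2=2)
t=3: δ = [2.916e-04, 1.944e-04, 1.296e-04]  ψ = [1, 0, 0]  (obs o_3=2)
t=4: δ = [3.499e-05, 2.624e-05, 2.624e-05]  ψ = [0, 0, 0]  (obs o_4=3)
t=5: δ = [3.149e-06, 1.050e-06, 3.937e-06]  ψ = [1, 0, 2]  (obs o_5=0)
t=6: δ = [3.779e-07, 2.834e-07, 5.905e-07]  ψ = [0, 0, 2]  (obs o_6=3)
backtrack: best end state = 2; path = [1, 0, 1, 0, 2, 2, 2]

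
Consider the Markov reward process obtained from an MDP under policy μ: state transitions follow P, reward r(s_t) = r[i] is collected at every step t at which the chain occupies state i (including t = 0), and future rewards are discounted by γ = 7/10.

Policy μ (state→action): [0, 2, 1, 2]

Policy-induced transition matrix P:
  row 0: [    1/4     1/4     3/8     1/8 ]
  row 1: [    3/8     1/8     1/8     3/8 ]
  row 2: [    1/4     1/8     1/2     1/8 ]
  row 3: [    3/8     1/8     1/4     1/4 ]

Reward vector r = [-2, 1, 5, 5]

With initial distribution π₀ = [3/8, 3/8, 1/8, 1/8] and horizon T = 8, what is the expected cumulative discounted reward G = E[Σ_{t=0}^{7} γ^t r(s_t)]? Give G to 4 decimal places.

t=0: π = [0.3750, 0.3750, 0.1250, 0.1250], E[r] = 0.8750, γ^t·E[r] = 0.875000, running G = 0.875000
t=1: π = [0.3125, 0.1719, 0.2813, 0.2344], E[r] = 2.1250, γ^t·E[r] = 1.487500, running G = 2.362500
t=2: π = [0.3008, 0.1641, 0.3379, 0.1973], E[r] = 2.2383, γ^t·E[r] = 1.096758, running G = 3.459258
t=3: π = [0.2952, 0.1626, 0.3516, 0.1907], E[r] = 2.2834, γ^t·E[r] = 0.783222, running G = 4.242480
t=4: π = [0.2942, 0.1619, 0.3545, 0.1895], E[r] = 2.2933, γ^t·E[r] = 0.550622, running G = 4.793103
t=5: π = [0.2939, 0.1618, 0.3551, 0.1892], E[r] = 2.2955, γ^t·E[r] = 0.385799, running G = 5.178901
t=6: π = [0.2939, 0.1617, 0.3553, 0.1891], E[r] = 2.2960, γ^t·E[r] = 0.270119, running G = 5.449020
t=7: π = [0.2939, 0.1617, 0.3553, 0.1891], E[r] = 2.2961, γ^t·E[r] = 0.189093, running G = 5.638114

G = 5.6381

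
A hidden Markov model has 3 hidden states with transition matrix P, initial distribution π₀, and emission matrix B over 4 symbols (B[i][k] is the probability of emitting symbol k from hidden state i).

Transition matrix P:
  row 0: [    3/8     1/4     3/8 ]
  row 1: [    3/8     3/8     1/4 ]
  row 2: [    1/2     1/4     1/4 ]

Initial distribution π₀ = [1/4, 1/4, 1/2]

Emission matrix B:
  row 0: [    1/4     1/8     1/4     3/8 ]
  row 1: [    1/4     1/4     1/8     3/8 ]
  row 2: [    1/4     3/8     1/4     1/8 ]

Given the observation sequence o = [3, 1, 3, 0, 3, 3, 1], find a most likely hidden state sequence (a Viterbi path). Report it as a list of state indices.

path = [0, 2, 0, 2, 0, 0, 2]

t=0: δ = [9.375e-02, 9.375e-02, 6.250e-02]  (obs o_0=3)
t=1: δ = [4.395e-03, 8.789e-03, 1.318e-02]  ψ = [0, 1, 0]  (obs o_1=1)
t=2: δ = [2.472e-03, 1.236e-03, 4.120e-04]  ψ = [2, 1, 2]  (obs o_2=3)
t=3: δ = [2.317e-04, 1.545e-04, 2.317e-04]  ψ = [0, 0, 0]  (obs o_3=0)
t=4: δ = [4.345e-05, 2.173e-05, 1.086e-05]  ψ = [2, 0, 0]  (obs o_4=3)
t=5: δ = [6.110e-06, 4.074e-06, 2.037e-06]  ψ = [0, 0, 0]  (obs o_5=3)
t=6: δ = [2.864e-07, 3.819e-07, 8.593e-07]  ψ = [0, 0, 0]  (obs o_6=1)
backtrack: best end state = 2; path = [0, 2, 0, 2, 0, 0, 2]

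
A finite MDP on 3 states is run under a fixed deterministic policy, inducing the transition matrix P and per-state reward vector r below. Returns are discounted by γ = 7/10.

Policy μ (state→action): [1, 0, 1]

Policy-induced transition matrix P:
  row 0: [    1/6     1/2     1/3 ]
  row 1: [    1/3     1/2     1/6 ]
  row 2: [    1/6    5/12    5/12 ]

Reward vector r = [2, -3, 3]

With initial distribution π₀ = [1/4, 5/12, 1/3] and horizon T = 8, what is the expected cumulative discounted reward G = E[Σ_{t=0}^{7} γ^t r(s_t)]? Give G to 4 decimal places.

G = 0.0507

t=0: π = [0.2500, 0.4167, 0.3333], E[r] = 0.2500, γ^t·E[r] = 0.250000, running G = 0.250000
t=1: π = [0.2361, 0.4722, 0.2917], E[r] = -0.0694, γ^t·E[r] = -0.048611, running G = 0.201389
t=2: π = [0.2454, 0.4757, 0.2789], E[r] = -0.0995, γ^t·E[r] = -0.048773, running G = 0.152616
t=3: π = [0.2459, 0.4768, 0.2773], E[r] = -0.1065, γ^t·E[r] = -0.036523, running G = 0.116093
t=4: π = [0.2461, 0.4769, 0.2770], E[r] = -0.1075, γ^t·E[r] = -0.025806, running G = 0.090287
t=5: π = [0.2461, 0.4769, 0.2769], E[r] = -0.1077, γ^t·E[r] = -0.018094, running G = 0.072193
t=6: π = [0.2462, 0.4769, 0.2769], E[r] = -0.1077, γ^t·E[r] = -0.012669, running G = 0.059524
t=7: π = [0.2462, 0.4769, 0.2769], E[r] = -0.1077, γ^t·E[r] = -0.008869, running G = 0.050655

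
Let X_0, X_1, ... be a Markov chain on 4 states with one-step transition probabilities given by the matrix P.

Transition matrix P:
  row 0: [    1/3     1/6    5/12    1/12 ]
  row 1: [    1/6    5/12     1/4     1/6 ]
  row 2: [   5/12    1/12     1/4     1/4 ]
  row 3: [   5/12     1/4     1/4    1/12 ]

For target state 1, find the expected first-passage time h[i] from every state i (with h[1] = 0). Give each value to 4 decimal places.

First-step conditioning: h[1] = 0; for i ≠ 1, h[i] = 1 + Σ_k P[i][k]·h[k].
  h[0] = 1 + 1/3·h[0] + 5/12·h[2] + 1/12·h[3]
  h[2] = 1 + 5/12·h[0] + 1/4·h[2] + 1/4·h[3]
  h[3] = 1 + 5/12·h[0] + 1/4·h[2] + 1/12·h[3]
Solving the 3×3 linear system over states ≠ 1 gives exactly h = [1032/155, 0, 1092/155, 936/155] (h[1] = 0 is the target).

h = [6.6581, 0.0000, 7.0452, 6.0387]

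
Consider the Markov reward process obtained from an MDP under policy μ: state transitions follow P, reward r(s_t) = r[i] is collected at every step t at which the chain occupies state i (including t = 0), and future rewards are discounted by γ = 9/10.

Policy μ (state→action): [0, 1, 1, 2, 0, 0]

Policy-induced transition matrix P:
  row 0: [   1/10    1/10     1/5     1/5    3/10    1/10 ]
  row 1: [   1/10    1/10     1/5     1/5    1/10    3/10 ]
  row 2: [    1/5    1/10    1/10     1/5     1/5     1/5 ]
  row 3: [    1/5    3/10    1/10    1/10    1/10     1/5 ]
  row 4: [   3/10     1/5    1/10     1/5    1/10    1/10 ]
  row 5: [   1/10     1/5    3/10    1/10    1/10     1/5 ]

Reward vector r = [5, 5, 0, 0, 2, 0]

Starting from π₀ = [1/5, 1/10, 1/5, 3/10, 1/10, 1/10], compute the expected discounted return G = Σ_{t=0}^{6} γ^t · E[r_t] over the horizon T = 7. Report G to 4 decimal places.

t=0: π = [0.2000, 0.1000, 0.2000, 0.3000, 0.1000, 0.1000], E[r] = 1.7000, γ^t·E[r] = 1.700000, running G = 1.700000
t=1: π = [0.1700, 0.1800, 0.1500, 0.1600, 0.1600, 0.1800], E[r] = 2.0700, γ^t·E[r] = 1.863000, running G = 3.563000
t=2: π = [0.1630, 0.1660, 0.1710, 0.1660, 0.1490, 0.1850], E[r] = 1.9430, γ^t·E[r] = 1.573830, running G = 5.136830
t=3: π = [0.1635, 0.1666, 0.1699, 0.1649, 0.1497, 0.1854], E[r] = 1.9499, γ^t·E[r] = 1.421477, running G = 6.558307
t=4: π = [0.1634, 0.1665, 0.1701, 0.1650, 0.1497, 0.1853], E[r] = 1.9489, γ^t·E[r] = 1.278693, running G = 7.837000
t=5: π = [0.1634, 0.1665, 0.1701, 0.1650, 0.1497, 0.1853], E[r] = 1.9491, γ^t·E[r] = 1.150919, running G = 8.987919
t=6: π = [0.1634, 0.1665, 0.1701, 0.1650, 0.1497, 0.1853], E[r] = 1.9491, γ^t·E[r] = 1.035822, running G = 10.023740

G = 10.0237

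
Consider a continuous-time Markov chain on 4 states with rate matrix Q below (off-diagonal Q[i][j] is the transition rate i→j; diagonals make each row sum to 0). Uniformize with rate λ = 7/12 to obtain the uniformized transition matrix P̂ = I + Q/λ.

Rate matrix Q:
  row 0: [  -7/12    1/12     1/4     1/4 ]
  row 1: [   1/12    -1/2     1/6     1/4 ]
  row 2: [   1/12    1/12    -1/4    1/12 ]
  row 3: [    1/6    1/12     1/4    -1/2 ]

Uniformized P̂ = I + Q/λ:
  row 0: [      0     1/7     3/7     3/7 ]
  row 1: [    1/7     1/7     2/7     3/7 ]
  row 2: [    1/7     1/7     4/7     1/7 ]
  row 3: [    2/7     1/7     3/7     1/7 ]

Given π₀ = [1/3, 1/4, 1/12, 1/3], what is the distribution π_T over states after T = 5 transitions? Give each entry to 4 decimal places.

t=0: π = [0.3333, 0.2500, 0.0833, 0.3333]
t=1: π = [0.1429, 0.1429, 0.4048, 0.3095]
t=2: π = [0.1667, 0.1429, 0.4660, 0.2245]
t=3: π = [0.1511, 0.1429, 0.4747, 0.2313]
t=4: π = [0.1543, 0.1429, 0.4760, 0.2268]
t=5: π = [0.1532, 0.1429, 0.4762, 0.2278]

π = [0.1532, 0.1429, 0.4762, 0.2278]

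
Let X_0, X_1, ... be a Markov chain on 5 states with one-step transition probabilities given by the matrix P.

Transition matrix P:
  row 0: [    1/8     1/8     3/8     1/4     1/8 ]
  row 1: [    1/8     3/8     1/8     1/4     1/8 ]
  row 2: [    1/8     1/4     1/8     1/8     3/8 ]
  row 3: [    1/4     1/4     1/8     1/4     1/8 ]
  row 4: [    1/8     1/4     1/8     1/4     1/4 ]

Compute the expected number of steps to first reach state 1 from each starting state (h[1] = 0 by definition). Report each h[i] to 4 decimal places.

h = [4.8725, 0.0000, 4.3246, 4.4004, 4.3330]

First-step conditioning: h[1] = 0; for i ≠ 1, h[i] = 1 + Σ_k P[i][k]·h[k].
  h[0] = 1 + 1/8·h[0] + 3/8·h[2] + 1/4·h[3] + 1/8·h[4]
  h[2] = 1 + 1/8·h[0] + 1/8·h[2] + 1/8·h[3] + 3/8·h[4]
  h[3] = 1 + 1/4·h[0] + 1/8·h[2] + 1/4·h[3] + 1/8·h[4]
  h[4] = 1 + 1/8·h[0] + 1/8·h[2] + 1/4·h[3] + 1/4·h[4]
Solving the 4×4 linear system over states ≠ 1 gives exactly h = [4624/949, 0, 4104/949, 4176/949, 4112/949] (h[1] = 0 is the target).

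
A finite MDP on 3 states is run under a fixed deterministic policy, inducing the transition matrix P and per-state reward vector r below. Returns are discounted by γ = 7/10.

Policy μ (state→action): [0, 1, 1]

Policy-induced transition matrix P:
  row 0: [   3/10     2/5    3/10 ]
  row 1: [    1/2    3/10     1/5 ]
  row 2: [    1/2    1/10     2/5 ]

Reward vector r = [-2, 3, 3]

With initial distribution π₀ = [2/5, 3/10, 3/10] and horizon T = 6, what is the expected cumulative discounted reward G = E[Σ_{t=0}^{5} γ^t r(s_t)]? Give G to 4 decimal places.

G = 2.7692

t=0: π = [0.4000, 0.3000, 0.3000], E[r] = 1.0000, γ^t·E[r] = 1.000000, running G = 1.000000
t=1: π = [0.4200, 0.2800, 0.3000], E[r] = 0.9000, γ^t·E[r] = 0.630000, running G = 1.630000
t=2: π = [0.4160, 0.2820, 0.3020], E[r] = 0.9200, γ^t·E[r] = 0.450800, running G = 2.080800
t=3: π = [0.4168, 0.2812, 0.3020], E[r] = 0.9160, γ^t·E[r] = 0.314188, running G = 2.394988
t=4: π = [0.4166, 0.2813, 0.3021], E[r] = 0.9168, γ^t·E[r] = 0.220124, running G = 2.615112
t=5: π = [0.4167, 0.2812, 0.3021], E[r] = 0.9166, γ^t·E[r] = 0.154060, running G = 2.769171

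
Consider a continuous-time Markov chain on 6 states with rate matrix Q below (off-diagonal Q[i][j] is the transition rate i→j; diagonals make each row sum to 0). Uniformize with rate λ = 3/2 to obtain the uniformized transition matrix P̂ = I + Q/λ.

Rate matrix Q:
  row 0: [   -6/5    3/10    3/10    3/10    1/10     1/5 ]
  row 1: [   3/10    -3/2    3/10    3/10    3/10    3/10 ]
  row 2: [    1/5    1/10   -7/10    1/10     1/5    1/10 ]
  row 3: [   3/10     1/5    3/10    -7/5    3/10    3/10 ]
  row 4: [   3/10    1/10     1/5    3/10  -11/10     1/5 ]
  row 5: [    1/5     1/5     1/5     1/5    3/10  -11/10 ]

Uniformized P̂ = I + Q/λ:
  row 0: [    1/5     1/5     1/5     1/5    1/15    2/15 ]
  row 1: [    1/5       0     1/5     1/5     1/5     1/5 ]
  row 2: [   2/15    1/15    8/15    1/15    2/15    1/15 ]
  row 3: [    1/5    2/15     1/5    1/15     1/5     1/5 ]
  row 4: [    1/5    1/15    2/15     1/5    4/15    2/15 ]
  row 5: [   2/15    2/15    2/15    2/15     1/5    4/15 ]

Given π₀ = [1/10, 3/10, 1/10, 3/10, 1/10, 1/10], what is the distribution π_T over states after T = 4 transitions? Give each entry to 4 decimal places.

π = [0.1723, 0.1023, 0.2652, 0.1366, 0.1710, 0.1525]

t=0: π = [0.1000, 0.3000, 0.1000, 0.3000, 0.1000, 0.1000]
t=1: π = [0.1867, 0.0867, 0.2200, 0.1400, 0.1867, 0.1800]
t=2: π = [0.1733, 0.1071, 0.2489, 0.1400, 0.1729, 0.1578]
t=3: π = [0.1729, 0.1025, 0.2609, 0.1376, 0.1718, 0.1543]
t=4: π = [0.1723, 0.1023, 0.2652, 0.1366, 0.1710, 0.1525]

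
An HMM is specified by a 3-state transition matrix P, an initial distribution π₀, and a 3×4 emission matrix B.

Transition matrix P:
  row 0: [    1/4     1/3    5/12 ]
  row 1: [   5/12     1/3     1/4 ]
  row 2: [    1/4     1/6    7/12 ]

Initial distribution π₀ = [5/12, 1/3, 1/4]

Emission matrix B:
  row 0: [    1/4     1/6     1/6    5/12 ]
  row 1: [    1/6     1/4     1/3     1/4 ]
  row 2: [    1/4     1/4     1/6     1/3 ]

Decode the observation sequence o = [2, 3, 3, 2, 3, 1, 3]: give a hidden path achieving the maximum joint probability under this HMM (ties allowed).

t=0: δ = [6.944e-02, 1.111e-01, 4.167e-02]  (obs o_0=2)
t=1: δ = [1.929e-02, 9.259e-03, 9.645e-03]  ψ = [1, 1, 0]  (obs o_1=3)
t=2: δ = [2.009e-03, 1.608e-03, 2.679e-03]  ψ = [0, 0, 0]  (obs o_2=3)
t=3: δ = [1.116e-04, 2.233e-04, 2.605e-04]  ψ = [1, 0, 2]  (obs o_3=2)
t=4: δ = [3.876e-05, 1.861e-05, 5.065e-05]  ψ = [1, 1, 2]  (obs o_4=3)
t=5: δ = [2.110e-06, 3.230e-06, 7.386e-06]  ψ = [2, 0, 2]  (obs o_5=1)
t=6: δ = [7.694e-07, 3.078e-07, 1.436e-06]  ψ = [2, 2, 2]  (obs o_6=3)
backtrack: best end state = 2; path = [1, 0, 2, 2, 2, 2, 2]

path = [1, 0, 2, 2, 2, 2, 2]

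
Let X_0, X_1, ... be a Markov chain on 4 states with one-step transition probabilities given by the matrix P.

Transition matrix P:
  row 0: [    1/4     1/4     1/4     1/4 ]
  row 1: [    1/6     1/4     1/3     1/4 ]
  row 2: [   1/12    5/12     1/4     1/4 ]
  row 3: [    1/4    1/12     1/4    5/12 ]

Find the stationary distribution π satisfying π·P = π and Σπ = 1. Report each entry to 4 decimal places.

Balance equations π_j = Σ_i π_i·P[i][j]:
  π_0 = 1/4·π_0 + 1/6·π_1 + 1/12·π_2 + 1/4·π_3
  π_1 = 1/4·π_0 + 1/4·π_1 + 5/12·π_2 + 1/12·π_3
  π_2 = 1/4·π_0 + 1/3·π_1 + 1/4·π_2 + 1/4·π_3
  normalize: π_0 + π_1 + π_2 + π_3 = 1
Solving the linear system gives exactly π = [131/710, 87/355, 96/355, 3/10].

π = [0.1845, 0.2451, 0.2704, 0.3000]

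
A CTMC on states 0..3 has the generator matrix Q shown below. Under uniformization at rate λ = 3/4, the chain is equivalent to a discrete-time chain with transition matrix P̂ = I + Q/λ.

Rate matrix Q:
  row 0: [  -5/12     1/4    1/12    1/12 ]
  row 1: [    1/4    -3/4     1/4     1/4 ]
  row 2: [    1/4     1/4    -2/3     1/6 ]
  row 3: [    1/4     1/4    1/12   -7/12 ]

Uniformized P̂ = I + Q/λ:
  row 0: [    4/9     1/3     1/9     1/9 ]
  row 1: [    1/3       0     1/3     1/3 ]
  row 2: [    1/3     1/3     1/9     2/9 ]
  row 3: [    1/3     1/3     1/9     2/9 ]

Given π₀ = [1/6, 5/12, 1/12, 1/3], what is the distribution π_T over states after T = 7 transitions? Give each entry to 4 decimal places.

π = [0.3750, 0.2499, 0.1667, 0.2084]

t=0: π = [0.1667, 0.4167, 0.0833, 0.3333]
t=1: π = [0.3519, 0.1944, 0.2037, 0.2500]
t=2: π = [0.3724, 0.2685, 0.1543, 0.2047]
t=3: π = [0.3747, 0.2438, 0.1708, 0.2107]
t=4: π = [0.3750, 0.2521, 0.1653, 0.2077]
t=5: π = [0.3750, 0.2493, 0.1671, 0.2086]
t=6: π = [0.3750, 0.2502, 0.1665, 0.2083]
t=7: π = [0.3750, 0.2499, 0.1667, 0.2084]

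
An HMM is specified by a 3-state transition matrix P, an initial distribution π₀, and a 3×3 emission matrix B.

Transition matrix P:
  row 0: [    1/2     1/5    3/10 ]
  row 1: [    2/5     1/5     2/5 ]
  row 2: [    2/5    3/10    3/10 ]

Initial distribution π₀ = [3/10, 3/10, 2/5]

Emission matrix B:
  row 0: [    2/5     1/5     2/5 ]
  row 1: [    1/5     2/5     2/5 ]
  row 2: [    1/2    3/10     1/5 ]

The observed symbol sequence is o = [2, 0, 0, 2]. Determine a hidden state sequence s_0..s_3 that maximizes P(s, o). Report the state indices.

t=0: δ = [1.200e-01, 1.200e-01, 8.000e-02]  (obs o_0=2)
t=1: δ = [2.400e-02, 4.800e-03, 2.400e-02]  ψ = [0, 0, 1]  (obs o_1=0)
t=2: δ = [4.800e-03, 1.440e-03, 3.600e-03]  ψ = [0, 2, 0]  (obs o_2=0)
t=3: δ = [9.600e-04, 4.320e-04, 2.880e-04]  ψ = [0, 2, 0]  (obs o_3=2)
backtrack: best end state = 0; path = [0, 0, 0, 0]

path = [0, 0, 0, 0]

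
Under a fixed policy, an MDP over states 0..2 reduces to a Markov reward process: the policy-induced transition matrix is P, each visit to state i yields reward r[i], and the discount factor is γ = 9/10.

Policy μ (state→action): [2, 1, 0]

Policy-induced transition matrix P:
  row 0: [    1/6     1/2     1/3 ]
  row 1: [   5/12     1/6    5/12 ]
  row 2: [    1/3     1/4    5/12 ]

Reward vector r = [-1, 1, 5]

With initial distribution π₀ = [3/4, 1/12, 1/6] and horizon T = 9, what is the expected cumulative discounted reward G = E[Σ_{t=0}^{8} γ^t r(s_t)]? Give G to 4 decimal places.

t=0: π = [0.7500, 0.0833, 0.1667], E[r] = 0.1667, γ^t·E[r] = 0.166667, running G = 0.166667
t=1: π = [0.2153, 0.4306, 0.3542], E[r] = 1.9861, γ^t·E[r] = 1.787500, running G = 1.954167
t=2: π = [0.3333, 0.2679, 0.3987], E[r] = 1.9282, γ^t·E[r] = 1.561875, running G = 3.516042
t=3: π = [0.3001, 0.3110, 0.3889], E[r] = 1.9553, γ^t·E[r] = 1.425445, running G = 4.941487
t=4: π = [0.3092, 0.2991, 0.3917], E[r] = 1.9482, γ^t·E[r] = 1.278192, running G = 6.219679
t=5: π = [0.3067, 0.3024, 0.3909], E[r] = 1.9501, γ^t·E[r] = 1.151543, running G = 7.371222
t=6: π = [0.3074, 0.3015, 0.3911], E[r] = 1.9496, γ^t·E[r] = 1.036099, running G = 8.407321
t=7: π = [0.3072, 0.3017, 0.3910], E[r] = 1.9498, γ^t·E[r] = 0.932561, running G = 9.339882
t=8: π = [0.3073, 0.3017, 0.3911], E[r] = 1.9497, γ^t·E[r] = 0.839287, running G = 10.179168

G = 10.1792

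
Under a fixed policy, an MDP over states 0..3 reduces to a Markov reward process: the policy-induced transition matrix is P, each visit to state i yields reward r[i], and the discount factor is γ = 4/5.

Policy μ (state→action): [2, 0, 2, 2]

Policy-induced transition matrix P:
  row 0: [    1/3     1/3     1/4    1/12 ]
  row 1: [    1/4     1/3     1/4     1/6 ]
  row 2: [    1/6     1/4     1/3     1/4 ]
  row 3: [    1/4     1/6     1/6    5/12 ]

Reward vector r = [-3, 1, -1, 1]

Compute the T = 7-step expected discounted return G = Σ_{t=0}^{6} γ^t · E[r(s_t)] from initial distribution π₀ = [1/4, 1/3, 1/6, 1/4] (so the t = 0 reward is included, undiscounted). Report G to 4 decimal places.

t=0: π = [0.2500, 0.3333, 0.1667, 0.2500], E[r] = -0.3333, γ^t·E[r] = -0.333333, running G = -0.333333
t=1: π = [0.2569, 0.2778, 0.2431, 0.2222], E[r] = -0.5139, γ^t·E[r] = -0.411111, running G = -0.744444
t=2: π = [0.2512, 0.2760, 0.2517, 0.2211], E[r] = -0.5081, γ^t·E[r] = -0.325185, running G = -1.069630
t=3: π = [0.2500, 0.2755, 0.2526, 0.2220], E[r] = -0.5049, γ^t·E[r] = -0.258519, running G = -1.328148
t=4: π = [0.2498, 0.2753, 0.2525, 0.2224], E[r] = -0.5042, γ^t·E[r] = -0.206532, running G = -1.534680
t=5: π = [0.2498, 0.2752, 0.2525, 0.2225], E[r] = -0.5041, γ^t·E[r] = -0.165186, running G = -1.699865
t=6: π = [0.2498, 0.2752, 0.2525, 0.2225], E[r] = -0.5041, γ^t·E[r] = -0.132144, running G = -1.832009

G = -1.8320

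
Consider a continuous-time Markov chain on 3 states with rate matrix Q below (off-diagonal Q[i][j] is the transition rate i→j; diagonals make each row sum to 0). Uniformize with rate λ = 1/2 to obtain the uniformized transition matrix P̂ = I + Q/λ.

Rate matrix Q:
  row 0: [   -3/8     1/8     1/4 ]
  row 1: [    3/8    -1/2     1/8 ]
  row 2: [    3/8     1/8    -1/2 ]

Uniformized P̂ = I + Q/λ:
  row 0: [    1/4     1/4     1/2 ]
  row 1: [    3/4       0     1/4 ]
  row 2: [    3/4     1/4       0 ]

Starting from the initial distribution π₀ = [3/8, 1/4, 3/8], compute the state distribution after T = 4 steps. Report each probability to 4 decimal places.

t=0: π = [0.3750, 0.2500, 0.3750]
t=1: π = [0.5625, 0.1875, 0.2500]
t=2: π = [0.4688, 0.2031, 0.3281]
t=3: π = [0.5156, 0.1992, 0.2852]
t=4: π = [0.4922, 0.2002, 0.3076]

π = [0.4922, 0.2002, 0.3076]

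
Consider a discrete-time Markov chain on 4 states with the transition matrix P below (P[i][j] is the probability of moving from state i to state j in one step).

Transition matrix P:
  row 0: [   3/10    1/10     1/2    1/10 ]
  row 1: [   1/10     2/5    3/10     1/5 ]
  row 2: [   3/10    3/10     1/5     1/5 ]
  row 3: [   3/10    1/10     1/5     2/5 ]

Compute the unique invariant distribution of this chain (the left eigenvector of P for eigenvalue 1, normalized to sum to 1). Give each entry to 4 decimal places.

Balance equations π_j = Σ_i π_i·P[i][j]:
  π_0 = 3/10·π_0 + 1/10·π_1 + 3/10·π_2 + 3/10·π_3
  π_1 = 1/10·π_0 + 2/5·π_1 + 3/10·π_2 + 1/10·π_3
  π_2 = 1/2·π_0 + 3/10·π_1 + 1/5·π_2 + 1/5·π_3
  normalize: π_0 + π_1 + π_2 + π_3 = 1
Solving the linear system gives exactly π = [44/173, 79/346, 207/692, 151/692].

π = [0.2543, 0.2283, 0.2991, 0.2182]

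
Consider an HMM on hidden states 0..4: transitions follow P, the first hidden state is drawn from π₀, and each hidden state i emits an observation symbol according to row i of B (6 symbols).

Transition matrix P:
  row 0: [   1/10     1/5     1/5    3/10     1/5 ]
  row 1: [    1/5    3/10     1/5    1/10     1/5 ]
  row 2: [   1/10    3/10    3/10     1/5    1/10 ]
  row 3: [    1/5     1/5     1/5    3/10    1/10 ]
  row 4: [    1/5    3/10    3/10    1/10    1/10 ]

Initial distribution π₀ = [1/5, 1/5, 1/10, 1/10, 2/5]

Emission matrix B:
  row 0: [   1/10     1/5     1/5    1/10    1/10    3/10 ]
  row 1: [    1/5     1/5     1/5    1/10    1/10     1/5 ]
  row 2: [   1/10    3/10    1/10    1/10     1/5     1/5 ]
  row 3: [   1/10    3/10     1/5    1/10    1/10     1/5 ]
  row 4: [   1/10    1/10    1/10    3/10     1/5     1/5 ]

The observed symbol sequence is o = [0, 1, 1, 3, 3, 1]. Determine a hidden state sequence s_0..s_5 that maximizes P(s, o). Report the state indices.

path = [4, 2, 2, 1, 4, 2]

t=0: δ = [2.000e-02, 4.000e-02, 1.000e-02, 1.000e-02, 4.000e-02]  (obs o_0=0)
t=1: δ = [1.600e-03, 2.400e-03, 3.600e-03, 1.800e-03, 8.000e-04]  ψ = [1, 1, 4, 0, 1]  (obs o_1=1)
t=2: δ = [9.600e-05, 2.160e-04, 3.240e-04, 2.160e-04, 4.800e-05]  ψ = [1, 2, 2, 2, 1]  (obs o_2=1)
t=3: δ = [4.320e-06, 9.720e-06, 9.720e-06, 6.480e-06, 1.296e-05]  ψ = [1, 2, 2, 2, 1]  (obs o_3=3)
t=4: δ = [2.592e-07, 3.888e-07, 3.888e-07, 1.944e-07, 5.832e-07]  ψ = [4, 4, 4, 2, 1]  (obs o_4=3)
t=5: δ = [2.333e-08, 3.499e-08, 5.249e-08, 2.333e-08, 7.776e-09]  ψ = [4, 4, 4, 0, 1]  (obs o_5=1)
backtrack: best end state = 2; path = [4, 2, 2, 1, 4, 2]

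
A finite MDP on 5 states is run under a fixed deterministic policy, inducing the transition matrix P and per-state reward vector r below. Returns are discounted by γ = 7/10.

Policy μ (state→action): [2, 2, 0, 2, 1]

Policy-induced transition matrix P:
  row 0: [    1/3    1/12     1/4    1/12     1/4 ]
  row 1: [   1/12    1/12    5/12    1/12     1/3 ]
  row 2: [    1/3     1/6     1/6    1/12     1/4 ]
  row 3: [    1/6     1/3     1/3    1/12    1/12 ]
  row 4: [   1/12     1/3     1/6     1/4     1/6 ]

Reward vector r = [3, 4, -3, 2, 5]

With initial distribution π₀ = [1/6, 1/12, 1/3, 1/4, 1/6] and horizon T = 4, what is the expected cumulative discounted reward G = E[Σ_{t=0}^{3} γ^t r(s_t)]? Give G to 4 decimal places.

G = 4.2672

t=0: π = [0.1667, 0.0833, 0.3333, 0.2500, 0.1667], E[r] = 1.1667, γ^t·E[r] = 1.166667, running G = 1.166667
t=1: π = [0.2292, 0.2153, 0.2431, 0.1111, 0.2014], E[r] = 2.0486, γ^t·E[r] = 1.434028, running G = 2.600694
t=2: π = [0.2106, 0.1817, 0.2581, 0.1169, 0.2326], E[r] = 1.9815, γ^t·E[r] = 0.970926, running G = 3.571620
t=3: π = [0.2103, 0.1922, 0.2491, 0.1221, 0.2263], E[r] = 2.0279, γ^t·E[r] = 0.695561, running G = 4.267181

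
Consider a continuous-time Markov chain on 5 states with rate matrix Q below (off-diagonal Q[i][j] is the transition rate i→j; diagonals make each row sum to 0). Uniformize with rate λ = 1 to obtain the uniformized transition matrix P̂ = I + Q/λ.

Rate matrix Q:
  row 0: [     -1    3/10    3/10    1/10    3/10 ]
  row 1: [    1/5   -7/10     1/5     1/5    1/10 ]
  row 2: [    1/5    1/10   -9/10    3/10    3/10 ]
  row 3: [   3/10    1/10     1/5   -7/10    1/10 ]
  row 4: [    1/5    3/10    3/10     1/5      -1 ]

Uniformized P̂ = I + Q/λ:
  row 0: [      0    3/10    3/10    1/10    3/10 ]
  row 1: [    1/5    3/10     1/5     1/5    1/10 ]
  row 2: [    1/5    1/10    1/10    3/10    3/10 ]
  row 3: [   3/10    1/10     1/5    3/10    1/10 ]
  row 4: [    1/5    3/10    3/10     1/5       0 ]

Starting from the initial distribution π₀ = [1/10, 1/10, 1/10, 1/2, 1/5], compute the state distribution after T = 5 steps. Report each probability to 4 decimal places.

π = [0.1855, 0.2123, 0.2136, 0.2253, 0.1633]

t=0: π = [0.1000, 0.1000, 0.1000, 0.5000, 0.2000]
t=1: π = [0.2300, 0.1800, 0.2200, 0.2500, 0.1200]
t=2: π = [0.1790, 0.2060, 0.2130, 0.2240, 0.1780]
t=3: π = [0.1866, 0.2126, 0.2144, 0.2258, 0.1606]
t=4: π = [0.1853, 0.2120, 0.2133, 0.2254, 0.1641]
t=5: π = [0.1855, 0.2123, 0.2136, 0.2253, 0.1633]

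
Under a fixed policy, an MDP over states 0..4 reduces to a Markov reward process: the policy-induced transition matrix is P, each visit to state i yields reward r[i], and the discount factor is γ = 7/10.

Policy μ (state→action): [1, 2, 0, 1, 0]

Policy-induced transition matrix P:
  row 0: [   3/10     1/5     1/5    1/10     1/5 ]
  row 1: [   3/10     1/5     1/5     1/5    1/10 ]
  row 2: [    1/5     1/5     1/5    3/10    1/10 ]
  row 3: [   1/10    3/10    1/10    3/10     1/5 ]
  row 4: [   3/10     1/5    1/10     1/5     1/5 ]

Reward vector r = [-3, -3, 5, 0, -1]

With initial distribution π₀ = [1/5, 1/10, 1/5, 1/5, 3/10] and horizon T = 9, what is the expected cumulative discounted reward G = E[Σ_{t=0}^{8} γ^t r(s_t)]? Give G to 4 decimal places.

G = -1.8693

t=0: π = [0.2000, 0.1000, 0.2000, 0.2000, 0.3000], E[r] = -0.2000, γ^t·E[r] = -0.200000, running G = -0.200000
t=1: π = [0.2400, 0.2200, 0.1500, 0.2200, 0.1700], E[r] = -0.8000, γ^t·E[r] = -0.560000, running G = -0.760000
t=2: π = [0.2410, 0.2220, 0.1610, 0.2130, 0.1630], E[r] = -0.7470, γ^t·E[r] = -0.366030, running G = -1.126030
t=3: π = [0.2413, 0.2213, 0.1624, 0.2133, 0.1617], E[r] = -0.7375, γ^t·E[r] = -0.252963, running G = -1.378993
t=4: π = [0.2411, 0.2213, 0.1625, 0.2134, 0.1616], E[r] = -0.7364, γ^t·E[r] = -0.176814, running G = -1.555807
t=5: π = [0.2411, 0.2213, 0.1625, 0.2135, 0.1616], E[r] = -0.7364, γ^t·E[r] = -0.123762, running G = -1.679569
t=6: π = [0.2411, 0.2213, 0.1625, 0.2135, 0.1616], E[r] = -0.7364, γ^t·E[r] = -0.086634, running G = -1.766202
t=7: π = [0.2411, 0.2213, 0.1625, 0.2135, 0.1616], E[r] = -0.7364, γ^t·E[r] = -0.060644, running G = -1.826846
t=8: π = [0.2411, 0.2213, 0.1625, 0.2135, 0.1616], E[r] = -0.7364, γ^t·E[r] = -0.042451, running G = -1.869297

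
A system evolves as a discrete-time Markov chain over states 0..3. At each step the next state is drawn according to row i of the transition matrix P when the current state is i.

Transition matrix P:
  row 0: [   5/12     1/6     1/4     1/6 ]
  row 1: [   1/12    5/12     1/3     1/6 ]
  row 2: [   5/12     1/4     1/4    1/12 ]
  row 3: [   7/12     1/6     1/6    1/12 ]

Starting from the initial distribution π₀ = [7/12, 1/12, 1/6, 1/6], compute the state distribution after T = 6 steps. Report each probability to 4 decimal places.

π = [0.3554, 0.2510, 0.2597, 0.1339]

t=0: π = [0.5833, 0.0833, 0.1667, 0.1667]
t=1: π = [0.4167, 0.2014, 0.2431, 0.1389]
t=2: π = [0.3727, 0.2373, 0.2552, 0.1348]
t=3: π = [0.3601, 0.2473, 0.2585, 0.1342]
t=4: π = [0.3566, 0.2500, 0.2594, 0.1339]
t=5: π = [0.3556, 0.2508, 0.2597, 0.1339]
t=6: π = [0.3554, 0.2510, 0.2597, 0.1339]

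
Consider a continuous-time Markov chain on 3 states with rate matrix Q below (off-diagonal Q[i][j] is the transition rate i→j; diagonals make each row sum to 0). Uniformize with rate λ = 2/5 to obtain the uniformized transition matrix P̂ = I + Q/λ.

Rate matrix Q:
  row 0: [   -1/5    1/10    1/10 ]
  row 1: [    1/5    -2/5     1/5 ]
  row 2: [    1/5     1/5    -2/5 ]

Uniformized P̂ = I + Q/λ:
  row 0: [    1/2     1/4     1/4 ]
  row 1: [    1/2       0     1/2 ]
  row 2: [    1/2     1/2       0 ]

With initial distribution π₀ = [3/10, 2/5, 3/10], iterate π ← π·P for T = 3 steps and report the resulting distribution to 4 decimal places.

π = [0.5000, 0.2438, 0.2563]

t=0: π = [0.3000, 0.4000, 0.3000]
t=1: π = [0.5000, 0.2250, 0.2750]
t=2: π = [0.5000, 0.2625, 0.2375]
t=3: π = [0.5000, 0.2438, 0.2563]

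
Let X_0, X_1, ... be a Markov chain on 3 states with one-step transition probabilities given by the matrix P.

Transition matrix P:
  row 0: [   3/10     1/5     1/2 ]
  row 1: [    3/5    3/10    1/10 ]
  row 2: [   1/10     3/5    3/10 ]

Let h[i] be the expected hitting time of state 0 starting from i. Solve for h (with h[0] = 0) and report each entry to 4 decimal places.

First-step conditioning: h[0] = 0; for i ≠ 0, h[i] = 1 + Σ_k P[i][k]·h[k].
  h[1] = 1 + 3/10·h[1] + 1/10·h[2]
  h[2] = 1 + 3/5·h[1] + 3/10·h[2]
Solving the 2×2 linear system over states ≠ 0 gives exactly h = [0, 80/43, 130/43] (h[0] = 0 is the target).

h = [0.0000, 1.8605, 3.0233]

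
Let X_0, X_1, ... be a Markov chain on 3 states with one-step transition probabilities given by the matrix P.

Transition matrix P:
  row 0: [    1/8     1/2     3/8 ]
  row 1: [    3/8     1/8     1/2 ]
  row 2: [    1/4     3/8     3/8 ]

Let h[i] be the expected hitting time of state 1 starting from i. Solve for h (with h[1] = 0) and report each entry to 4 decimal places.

h = [2.2069, 0.0000, 2.4828]

First-step conditioning: h[1] = 0; for i ≠ 1, h[i] = 1 + Σ_k P[i][k]·h[k].
  h[0] = 1 + 1/8·h[0] + 3/8·h[2]
  h[2] = 1 + 1/4·h[0] + 3/8·h[2]
Solving the 2×2 linear system over states ≠ 1 gives exactly h = [64/29, 0, 72/29] (h[1] = 0 is the target).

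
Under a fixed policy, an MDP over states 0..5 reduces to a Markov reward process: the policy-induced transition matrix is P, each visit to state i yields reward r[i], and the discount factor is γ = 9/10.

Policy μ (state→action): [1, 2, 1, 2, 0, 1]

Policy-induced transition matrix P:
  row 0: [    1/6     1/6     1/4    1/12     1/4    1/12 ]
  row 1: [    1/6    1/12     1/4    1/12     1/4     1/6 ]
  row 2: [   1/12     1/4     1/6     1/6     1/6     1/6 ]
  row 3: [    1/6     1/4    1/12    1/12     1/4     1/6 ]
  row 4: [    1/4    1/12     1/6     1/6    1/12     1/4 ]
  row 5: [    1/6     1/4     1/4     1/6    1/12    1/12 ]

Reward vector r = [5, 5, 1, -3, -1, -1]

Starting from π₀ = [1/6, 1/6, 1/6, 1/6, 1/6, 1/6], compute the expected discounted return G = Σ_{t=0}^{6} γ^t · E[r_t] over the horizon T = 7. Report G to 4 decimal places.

t=0: π = [0.1667, 0.1667, 0.1667, 0.1667, 0.1667, 0.1667], E[r] = 1.0000, γ^t·E[r] = 1.000000, running G = 1.000000
t=1: π = [0.1667, 0.1806, 0.1944, 0.1250, 0.1806, 0.1528], E[r] = 1.2222, γ^t·E[r] = 1.100000, running G = 2.100000
t=2: π = [0.1655, 0.1759, 0.1979, 0.1273, 0.1782, 0.1551], E[r] = 1.1898, γ^t·E[r] = 0.963750, running G = 3.063750
t=3: π = [0.1650, 0.1772, 0.1974, 0.1276, 0.1780, 0.1548], E[r] = 1.1929, γ^t·E[r] = 0.869625, running G = 3.933375
t=4: π = [0.1650, 0.1771, 0.1975, 0.1275, 0.1781, 0.1548], E[r] = 1.1925, γ^t·E[r] = 0.782388, running G = 4.715763
t=5: π = [0.1651, 0.1771, 0.1975, 0.1275, 0.1781, 0.1549], E[r] = 1.1925, γ^t·E[r] = 0.704154, running G = 5.419917
t=6: π = [0.1651, 0.1771, 0.1975, 0.1275, 0.1781, 0.1548], E[r] = 1.1925, γ^t·E[r] = 0.633748, running G = 6.053665

G = 6.0537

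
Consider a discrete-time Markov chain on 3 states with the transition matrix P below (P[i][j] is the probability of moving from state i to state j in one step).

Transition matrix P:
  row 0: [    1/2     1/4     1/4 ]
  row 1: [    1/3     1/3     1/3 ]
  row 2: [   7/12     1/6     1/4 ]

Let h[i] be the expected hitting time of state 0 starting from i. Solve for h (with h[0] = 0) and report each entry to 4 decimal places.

h = [0.0000, 2.4375, 1.8750]

First-step conditioning: h[0] = 0; for i ≠ 0, h[i] = 1 + Σ_k P[i][k]·h[k].
  h[1] = 1 + 1/3·h[1] + 1/3·h[2]
  h[2] = 1 + 1/6·h[1] + 1/4·h[2]
Solving the 2×2 linear system over states ≠ 0 gives exactly h = [0, 39/16, 15/8] (h[0] = 0 is the target).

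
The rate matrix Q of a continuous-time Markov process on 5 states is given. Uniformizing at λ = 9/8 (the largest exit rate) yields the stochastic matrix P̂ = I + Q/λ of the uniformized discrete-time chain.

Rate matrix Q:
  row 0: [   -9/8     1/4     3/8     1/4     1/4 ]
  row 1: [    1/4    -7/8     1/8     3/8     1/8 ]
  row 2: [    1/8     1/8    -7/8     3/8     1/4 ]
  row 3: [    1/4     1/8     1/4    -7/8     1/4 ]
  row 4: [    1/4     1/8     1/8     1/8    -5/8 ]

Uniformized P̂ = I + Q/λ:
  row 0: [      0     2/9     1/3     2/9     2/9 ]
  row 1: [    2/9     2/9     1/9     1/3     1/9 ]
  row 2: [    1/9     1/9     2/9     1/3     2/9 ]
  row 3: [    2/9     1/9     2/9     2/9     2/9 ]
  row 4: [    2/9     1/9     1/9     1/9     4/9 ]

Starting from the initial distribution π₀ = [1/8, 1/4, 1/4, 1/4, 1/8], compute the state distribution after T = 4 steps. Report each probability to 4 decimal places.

π = [0.1641, 0.1455, 0.1951, 0.2310, 0.2644]

t=0: π = [0.1250, 0.2500, 0.2500, 0.2500, 0.1250]
t=1: π = [0.1667, 0.1528, 0.1944, 0.2639, 0.2222]
t=2: π = [0.1636, 0.1466, 0.1991, 0.2361, 0.2546]
t=3: π = [0.1638, 0.1456, 0.1958, 0.2323, 0.2625]
t=4: π = [0.1641, 0.1455, 0.1951, 0.2310, 0.2644]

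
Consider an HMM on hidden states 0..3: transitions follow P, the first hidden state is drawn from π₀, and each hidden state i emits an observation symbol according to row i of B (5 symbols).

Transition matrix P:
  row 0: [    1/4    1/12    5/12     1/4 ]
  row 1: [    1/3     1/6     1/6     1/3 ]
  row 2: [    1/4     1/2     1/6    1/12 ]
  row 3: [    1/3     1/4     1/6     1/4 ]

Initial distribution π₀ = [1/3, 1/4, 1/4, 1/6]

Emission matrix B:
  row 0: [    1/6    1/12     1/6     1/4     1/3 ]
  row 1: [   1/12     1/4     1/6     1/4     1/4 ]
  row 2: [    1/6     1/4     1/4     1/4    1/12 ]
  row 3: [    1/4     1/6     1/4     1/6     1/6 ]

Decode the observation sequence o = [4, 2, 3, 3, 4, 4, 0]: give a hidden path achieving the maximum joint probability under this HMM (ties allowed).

path = [0, 2, 0, 2, 1, 0, 2]

t=0: δ = [1.111e-01, 6.250e-02, 2.083e-02, 2.778e-02]  (obs o_0=4)
t=1: δ = [4.630e-03, 1.736e-03, 1.157e-02, 6.944e-03]  ψ = [0, 1, 0, 0]  (obs o_1=2)
t=2: δ = [7.234e-04, 1.447e-03, 4.823e-04, 2.894e-04]  ψ = [2, 2, 0, 3]  (obs o_2=3)
t=3: δ = [1.206e-04, 6.028e-05, 7.535e-05, 8.038e-05]  ψ = [1, 1, 0, 1]  (obs o_3=3)
t=4: δ = [1.005e-05, 9.419e-06, 4.186e-06, 5.023e-06]  ψ = [0, 2, 0, 0]  (obs o_4=4)
t=5: δ = [1.047e-06, 5.233e-07, 3.489e-07, 5.233e-07]  ψ = [1, 2, 0, 1]  (obs o_5=4)
t=6: δ = [4.361e-08, 1.454e-08, 7.268e-08, 6.541e-08]  ψ = [0, 2, 0, 0]  (obs o_6=0)
backtrack: best end state = 2; path = [0, 2, 0, 2, 1, 0, 2]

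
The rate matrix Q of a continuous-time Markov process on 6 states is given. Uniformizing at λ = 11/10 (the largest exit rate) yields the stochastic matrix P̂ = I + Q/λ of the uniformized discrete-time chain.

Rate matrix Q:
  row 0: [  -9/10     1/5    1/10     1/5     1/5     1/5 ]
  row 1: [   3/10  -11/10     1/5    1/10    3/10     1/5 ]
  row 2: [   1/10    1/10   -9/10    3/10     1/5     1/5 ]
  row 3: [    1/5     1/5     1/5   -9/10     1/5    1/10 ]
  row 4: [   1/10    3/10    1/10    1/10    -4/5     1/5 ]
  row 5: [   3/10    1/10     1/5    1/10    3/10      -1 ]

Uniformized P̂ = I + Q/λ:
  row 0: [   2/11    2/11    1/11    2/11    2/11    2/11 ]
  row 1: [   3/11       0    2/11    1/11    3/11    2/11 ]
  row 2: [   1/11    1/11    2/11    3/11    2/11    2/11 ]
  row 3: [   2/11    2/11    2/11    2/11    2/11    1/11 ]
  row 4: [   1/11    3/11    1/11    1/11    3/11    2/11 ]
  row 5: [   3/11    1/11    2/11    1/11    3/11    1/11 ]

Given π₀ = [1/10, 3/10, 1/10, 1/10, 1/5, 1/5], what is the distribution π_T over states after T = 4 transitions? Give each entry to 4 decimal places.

π = [0.1750, 0.1488, 0.1448, 0.1466, 0.2302, 0.1546]

t=0: π = [0.1000, 0.3000, 0.1000, 0.1000, 0.2000, 0.2000]
t=1: π = [0.2000, 0.1182, 0.1545, 0.1273, 0.2455, 0.1545]
t=2: π = [0.1702, 0.1545, 0.1413, 0.1488, 0.2289, 0.1562]
t=3: π = [0.1764, 0.1475, 0.1455, 0.1456, 0.2309, 0.1541]
t=4: π = [0.1750, 0.1488, 0.1448, 0.1466, 0.2302, 0.1546]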